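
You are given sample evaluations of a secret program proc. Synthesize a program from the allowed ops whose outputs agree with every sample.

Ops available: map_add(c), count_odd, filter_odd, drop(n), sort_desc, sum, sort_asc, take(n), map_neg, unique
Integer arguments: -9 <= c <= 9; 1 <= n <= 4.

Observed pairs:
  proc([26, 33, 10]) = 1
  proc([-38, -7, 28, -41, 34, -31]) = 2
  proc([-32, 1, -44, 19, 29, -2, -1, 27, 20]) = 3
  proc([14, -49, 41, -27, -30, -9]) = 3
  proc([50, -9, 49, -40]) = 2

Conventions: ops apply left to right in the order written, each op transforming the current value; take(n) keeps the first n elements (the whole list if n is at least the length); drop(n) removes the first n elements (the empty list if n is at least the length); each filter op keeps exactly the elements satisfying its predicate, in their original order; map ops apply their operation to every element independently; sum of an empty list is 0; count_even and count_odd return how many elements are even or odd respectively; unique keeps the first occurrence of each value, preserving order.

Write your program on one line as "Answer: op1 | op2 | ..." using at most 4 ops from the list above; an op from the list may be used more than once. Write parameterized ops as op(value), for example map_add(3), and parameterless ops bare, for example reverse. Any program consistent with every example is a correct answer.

drop(1) | take(4) | count_odd

Check, running the answer program on each example:
  [26, 33, 10] -> [33, 10] -> [33, 10] -> 1
  [-38, -7, 28, -41, 34, -31] -> [-7, 28, -41, 34, -31] -> [-7, 28, -41, 34] -> 2
  [-32, 1, -44, 19, 29, -2, -1, 27, 20] -> [1, -44, 19, 29, -2, -1, 27, 20] -> [1, -44, 19, 29] -> 3
  [14, -49, 41, -27, -30, -9] -> [-49, 41, -27, -30, -9] -> [-49, 41, -27, -30] -> 3
  [50, -9, 49, -40] -> [-9, 49, -40] -> [-9, 49, -40] -> 2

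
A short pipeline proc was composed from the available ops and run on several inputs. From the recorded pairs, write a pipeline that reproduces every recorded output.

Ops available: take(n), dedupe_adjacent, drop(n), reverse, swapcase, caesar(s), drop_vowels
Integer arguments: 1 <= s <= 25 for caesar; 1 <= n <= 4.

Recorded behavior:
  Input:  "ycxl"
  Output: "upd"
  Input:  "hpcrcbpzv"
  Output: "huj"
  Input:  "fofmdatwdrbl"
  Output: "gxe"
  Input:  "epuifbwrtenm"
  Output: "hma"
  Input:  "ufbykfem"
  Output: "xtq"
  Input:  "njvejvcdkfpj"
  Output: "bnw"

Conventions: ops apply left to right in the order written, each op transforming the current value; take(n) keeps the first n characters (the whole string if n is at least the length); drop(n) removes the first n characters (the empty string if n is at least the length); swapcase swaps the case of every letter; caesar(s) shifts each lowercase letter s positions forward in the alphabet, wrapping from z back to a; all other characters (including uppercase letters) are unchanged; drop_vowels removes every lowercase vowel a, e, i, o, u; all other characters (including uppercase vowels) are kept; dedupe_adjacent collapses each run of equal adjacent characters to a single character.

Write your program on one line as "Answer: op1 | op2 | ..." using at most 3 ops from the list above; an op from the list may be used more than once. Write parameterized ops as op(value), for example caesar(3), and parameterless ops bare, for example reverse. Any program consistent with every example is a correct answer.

drop(1) | take(3) | caesar(18)

Check, running the answer program on each example:
  "ycxl" -> "cxl" -> "cxl" -> "upd"
  "hpcrcbpzv" -> "pcrcbpzv" -> "pcr" -> "huj"
  "fofmdatwdrbl" -> "ofmdatwdrbl" -> "ofm" -> "gxe"
  "epuifbwrtenm" -> "puifbwrtenm" -> "pui" -> "hma"
  "ufbykfem" -> "fbykfem" -> "fby" -> "xtq"
  "njvejvcdkfpj" -> "jvejvcdkfpj" -> "jve" -> "bnw"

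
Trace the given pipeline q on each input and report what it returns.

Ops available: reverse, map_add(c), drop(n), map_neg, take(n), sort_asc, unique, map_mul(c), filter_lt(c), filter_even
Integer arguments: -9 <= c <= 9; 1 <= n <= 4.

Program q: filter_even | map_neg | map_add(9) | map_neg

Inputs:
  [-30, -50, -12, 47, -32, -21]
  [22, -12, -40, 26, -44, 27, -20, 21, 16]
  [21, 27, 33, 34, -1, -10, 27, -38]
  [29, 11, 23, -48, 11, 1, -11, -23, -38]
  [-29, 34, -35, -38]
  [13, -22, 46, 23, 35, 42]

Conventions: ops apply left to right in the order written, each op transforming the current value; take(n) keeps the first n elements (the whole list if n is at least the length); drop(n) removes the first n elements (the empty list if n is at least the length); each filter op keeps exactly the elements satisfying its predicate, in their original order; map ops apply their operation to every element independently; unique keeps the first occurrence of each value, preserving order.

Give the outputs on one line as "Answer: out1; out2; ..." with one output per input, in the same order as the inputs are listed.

Execution, op by op:
  [-30, -50, -12, 47, -32, -21] -> [-30, -50, -12, -32] -> [30, 50, 12, 32] -> [39, 59, 21, 41] -> [-39, -59, -21, -41]
  [22, -12, -40, 26, -44, 27, -20, 21, 16] -> [22, -12, -40, 26, -44, -20, 16] -> [-22, 12, 40, -26, 44, 20, -16] -> [-13, 21, 49, -17, 53, 29, -7] -> [13, -21, -49, 17, -53, -29, 7]
  [21, 27, 33, 34, -1, -10, 27, -38] -> [34, -10, -38] -> [-34, 10, 38] -> [-25, 19, 47] -> [25, -19, -47]
  [29, 11, 23, -48, 11, 1, -11, -23, -38] -> [-48, -38] -> [48, 38] -> [57, 47] -> [-57, -47]
  [-29, 34, -35, -38] -> [34, -38] -> [-34, 38] -> [-25, 47] -> [25, -47]
  [13, -22, 46, 23, 35, 42] -> [-22, 46, 42] -> [22, -46, -42] -> [31, -37, -33] -> [-31, 37, 33]

[-39, -59, -21, -41]; [13, -21, -49, 17, -53, -29, 7]; [25, -19, -47]; [-57, -47]; [25, -47]; [-31, 37, 33]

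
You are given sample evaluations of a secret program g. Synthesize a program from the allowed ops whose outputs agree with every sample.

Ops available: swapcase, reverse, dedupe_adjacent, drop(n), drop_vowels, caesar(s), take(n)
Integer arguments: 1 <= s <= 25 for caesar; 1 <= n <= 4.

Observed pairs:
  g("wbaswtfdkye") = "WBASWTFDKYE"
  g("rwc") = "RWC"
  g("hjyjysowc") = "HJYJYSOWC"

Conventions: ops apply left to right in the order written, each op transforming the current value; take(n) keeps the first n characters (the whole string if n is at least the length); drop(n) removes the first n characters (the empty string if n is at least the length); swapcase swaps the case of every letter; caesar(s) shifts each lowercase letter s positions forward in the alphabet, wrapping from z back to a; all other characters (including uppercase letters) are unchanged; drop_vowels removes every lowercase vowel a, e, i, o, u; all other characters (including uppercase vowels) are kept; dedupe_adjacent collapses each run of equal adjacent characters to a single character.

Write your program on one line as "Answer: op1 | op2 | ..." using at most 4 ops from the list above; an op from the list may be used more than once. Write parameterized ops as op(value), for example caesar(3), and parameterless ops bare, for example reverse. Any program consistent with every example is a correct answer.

reverse | swapcase | reverse

Check, running the answer program on each example:
  "wbaswtfdkye" -> "eykdftwsabw" -> "EYKDFTWSABW" -> "WBASWTFDKYE"
  "rwc" -> "cwr" -> "CWR" -> "RWC"
  "hjyjysowc" -> "cwosyjyjh" -> "CWOSYJYJH" -> "HJYJYSOWC"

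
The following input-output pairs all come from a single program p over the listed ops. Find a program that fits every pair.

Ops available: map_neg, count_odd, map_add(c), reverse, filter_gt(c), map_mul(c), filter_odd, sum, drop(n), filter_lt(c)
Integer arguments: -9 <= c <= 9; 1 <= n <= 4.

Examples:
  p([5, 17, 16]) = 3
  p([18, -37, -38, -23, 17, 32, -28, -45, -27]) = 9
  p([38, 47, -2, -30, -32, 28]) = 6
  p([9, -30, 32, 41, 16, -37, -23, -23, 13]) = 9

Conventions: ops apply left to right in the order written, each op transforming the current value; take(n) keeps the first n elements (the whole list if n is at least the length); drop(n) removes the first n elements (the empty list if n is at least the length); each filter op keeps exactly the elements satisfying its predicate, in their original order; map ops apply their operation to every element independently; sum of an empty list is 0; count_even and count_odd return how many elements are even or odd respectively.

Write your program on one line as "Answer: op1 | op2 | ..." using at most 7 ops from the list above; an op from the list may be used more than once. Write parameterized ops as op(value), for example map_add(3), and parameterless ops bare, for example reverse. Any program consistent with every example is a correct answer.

map_mul(2) | map_add(9) | reverse | map_neg | map_add(-6) | count_odd

Check, running the answer program on each example:
  [5, 17, 16] -> [10, 34, 32] -> [19, 43, 41] -> [41, 43, 19] -> [-41, -43, -19] -> [-47, -49, -25] -> 3
  [18, -37, -38, -23, 17, 32, -28, -45, -27] -> [36, -74, -76, -46, 34, 64, -56, -90, -54] -> [45, -65, -67, -37, 43, 73, -47, -81, -45] -> [-45, -81, -47, 73, 43, -37, -67, -65, 45] -> [45, 81, 47, -73, -43, 37, 67, 65, -45] -> [39, 75, 41, -79, -49, 31, 61, 59, -51] -> 9
  [38, 47, -2, -30, -32, 28] -> [76, 94, -4, -60, -64, 56] -> [85, 103, 5, -51, -55, 65] -> [65, -55, -51, 5, 103, 85] -> [-65, 55, 51, -5, -103, -85] -> [-71, 49, 45, -11, -109, -91] -> 6
  [9, -30, 32, 41, 16, -37, -23, -23, 13] -> [18, -60, 64, 82, 32, -74, -46, -46, 26] -> [27, -51, 73, 91, 41, -65, -37, -37, 35] -> [35, -37, -37, -65, 41, 91, 73, -51, 27] -> [-35, 37, 37, 65, -41, -91, -73, 51, -27] -> [-41, 31, 31, 59, -47, -97, -79, 45, -33] -> 9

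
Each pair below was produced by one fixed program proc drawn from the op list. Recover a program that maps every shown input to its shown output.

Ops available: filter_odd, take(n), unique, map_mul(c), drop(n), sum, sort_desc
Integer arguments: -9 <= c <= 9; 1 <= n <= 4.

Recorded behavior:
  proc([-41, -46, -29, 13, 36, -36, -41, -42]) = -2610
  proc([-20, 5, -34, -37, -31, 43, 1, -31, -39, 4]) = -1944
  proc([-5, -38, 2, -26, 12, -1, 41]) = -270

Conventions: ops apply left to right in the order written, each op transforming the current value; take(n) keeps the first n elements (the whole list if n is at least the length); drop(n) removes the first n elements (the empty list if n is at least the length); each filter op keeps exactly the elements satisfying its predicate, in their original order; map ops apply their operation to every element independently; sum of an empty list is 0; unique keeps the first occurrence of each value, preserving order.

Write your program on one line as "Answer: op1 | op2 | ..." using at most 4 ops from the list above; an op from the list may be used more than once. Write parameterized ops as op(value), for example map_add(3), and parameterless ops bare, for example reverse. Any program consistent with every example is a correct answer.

map_mul(6) | map_mul(3) | unique | sum

Check, running the answer program on each example:
  [-41, -46, -29, 13, 36, -36, -41, -42] -> [-246, -276, -174, 78, 216, -216, -246, -252] -> [-738, -828, -522, 234, 648, -648, -738, -756] -> [-738, -828, -522, 234, 648, -648, -756] -> -2610
  [-20, 5, -34, -37, -31, 43, 1, -31, -39, 4] -> [-120, 30, -204, -222, -186, 258, 6, -186, -234, 24] -> [-360, 90, -612, -666, -558, 774, 18, -558, -702, 72] -> [-360, 90, -612, -666, -558, 774, 18, -702, 72] -> -1944
  [-5, -38, 2, -26, 12, -1, 41] -> [-30, -228, 12, -156, 72, -6, 246] -> [-90, -684, 36, -468, 216, -18, 738] -> [-90, -684, 36, -468, 216, -18, 738] -> -270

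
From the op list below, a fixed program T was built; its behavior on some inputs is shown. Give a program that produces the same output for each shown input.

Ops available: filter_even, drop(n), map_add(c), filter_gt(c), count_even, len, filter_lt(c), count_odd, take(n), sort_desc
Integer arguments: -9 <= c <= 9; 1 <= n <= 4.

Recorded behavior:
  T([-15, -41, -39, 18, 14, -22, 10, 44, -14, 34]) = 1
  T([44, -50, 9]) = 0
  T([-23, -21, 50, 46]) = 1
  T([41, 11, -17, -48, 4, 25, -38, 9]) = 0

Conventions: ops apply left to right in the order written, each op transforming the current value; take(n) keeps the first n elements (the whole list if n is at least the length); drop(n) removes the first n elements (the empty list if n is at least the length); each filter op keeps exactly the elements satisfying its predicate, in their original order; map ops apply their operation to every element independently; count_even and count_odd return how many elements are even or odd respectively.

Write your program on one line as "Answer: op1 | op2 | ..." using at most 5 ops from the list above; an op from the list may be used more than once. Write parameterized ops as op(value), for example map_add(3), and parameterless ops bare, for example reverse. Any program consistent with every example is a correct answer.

take(2) | filter_lt(8) | drop(1) | len

Check, running the answer program on each example:
  [-15, -41, -39, 18, 14, -22, 10, 44, -14, 34] -> [-15, -41] -> [-15, -41] -> [-41] -> 1
  [44, -50, 9] -> [44, -50] -> [-50] -> [] -> 0
  [-23, -21, 50, 46] -> [-23, -21] -> [-23, -21] -> [-21] -> 1
  [41, 11, -17, -48, 4, 25, -38, 9] -> [41, 11] -> [] -> [] -> 0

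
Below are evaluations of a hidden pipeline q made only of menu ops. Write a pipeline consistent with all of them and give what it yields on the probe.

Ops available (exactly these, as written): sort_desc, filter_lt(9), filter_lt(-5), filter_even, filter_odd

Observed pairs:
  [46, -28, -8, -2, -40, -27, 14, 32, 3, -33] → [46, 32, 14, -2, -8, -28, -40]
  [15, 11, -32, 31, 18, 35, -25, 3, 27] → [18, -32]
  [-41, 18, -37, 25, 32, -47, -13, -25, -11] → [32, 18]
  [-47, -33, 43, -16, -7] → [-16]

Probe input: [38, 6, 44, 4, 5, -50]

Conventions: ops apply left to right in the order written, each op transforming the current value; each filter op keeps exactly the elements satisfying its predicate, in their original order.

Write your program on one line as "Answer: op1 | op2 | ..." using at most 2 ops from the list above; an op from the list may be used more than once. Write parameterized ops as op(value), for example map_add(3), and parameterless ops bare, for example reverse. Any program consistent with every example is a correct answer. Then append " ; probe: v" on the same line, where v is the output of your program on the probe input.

sort_desc | filter_even ; probe: [44, 38, 6, 4, -50]

Check, running the answer program on each example:
  [46, -28, -8, -2, -40, -27, 14, 32, 3, -33] -> [46, 32, 14, 3, -2, -8, -27, -28, -33, -40] -> [46, 32, 14, -2, -8, -28, -40]
  [15, 11, -32, 31, 18, 35, -25, 3, 27] -> [35, 31, 27, 18, 15, 11, 3, -25, -32] -> [18, -32]
  [-41, 18, -37, 25, 32, -47, -13, -25, -11] -> [32, 25, 18, -11, -13, -25, -37, -41, -47] -> [32, 18]
  [-47, -33, 43, -16, -7] -> [43, -7, -16, -33, -47] -> [-16]
  probe: [38, 6, 44, 4, 5, -50] -> [44, 38, 6, 5, 4, -50] -> [44, 38, 6, 4, -50]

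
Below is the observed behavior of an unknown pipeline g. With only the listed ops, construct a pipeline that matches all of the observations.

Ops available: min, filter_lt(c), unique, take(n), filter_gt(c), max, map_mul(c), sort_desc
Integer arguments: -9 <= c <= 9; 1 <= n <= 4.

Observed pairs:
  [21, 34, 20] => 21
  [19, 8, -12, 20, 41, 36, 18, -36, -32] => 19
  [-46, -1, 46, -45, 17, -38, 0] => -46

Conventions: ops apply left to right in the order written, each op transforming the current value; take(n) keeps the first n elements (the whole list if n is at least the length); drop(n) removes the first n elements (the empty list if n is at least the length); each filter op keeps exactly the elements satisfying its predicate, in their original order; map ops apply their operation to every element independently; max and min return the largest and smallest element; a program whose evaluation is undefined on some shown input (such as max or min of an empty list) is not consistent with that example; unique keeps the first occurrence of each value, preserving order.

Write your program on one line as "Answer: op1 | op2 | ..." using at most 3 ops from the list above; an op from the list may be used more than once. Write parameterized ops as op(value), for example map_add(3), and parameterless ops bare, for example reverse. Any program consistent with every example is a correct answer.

take(1) | min

Check, running the answer program on each example:
  [21, 34, 20] -> [21] -> 21
  [19, 8, -12, 20, 41, 36, 18, -36, -32] -> [19] -> 19
  [-46, -1, 46, -45, 17, -38, 0] -> [-46] -> -46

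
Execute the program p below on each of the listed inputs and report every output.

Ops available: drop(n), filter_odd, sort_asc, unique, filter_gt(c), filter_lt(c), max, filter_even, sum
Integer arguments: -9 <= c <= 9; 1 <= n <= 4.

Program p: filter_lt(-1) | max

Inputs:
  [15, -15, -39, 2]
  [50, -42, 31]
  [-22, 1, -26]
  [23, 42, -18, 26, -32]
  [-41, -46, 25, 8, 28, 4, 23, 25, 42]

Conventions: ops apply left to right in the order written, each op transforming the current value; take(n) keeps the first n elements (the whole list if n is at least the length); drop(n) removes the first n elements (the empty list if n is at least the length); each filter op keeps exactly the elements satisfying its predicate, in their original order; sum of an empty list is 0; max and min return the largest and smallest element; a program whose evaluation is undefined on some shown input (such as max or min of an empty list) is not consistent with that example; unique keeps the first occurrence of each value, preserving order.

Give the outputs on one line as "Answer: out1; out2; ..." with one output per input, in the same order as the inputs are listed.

Execution, op by op:
  [15, -15, -39, 2] -> [-15, -39] -> -15
  [50, -42, 31] -> [-42] -> -42
  [-22, 1, -26] -> [-22, -26] -> -22
  [23, 42, -18, 26, -32] -> [-18, -32] -> -18
  [-41, -46, 25, 8, 28, 4, 23, 25, 42] -> [-41, -46] -> -41

-15; -42; -22; -18; -41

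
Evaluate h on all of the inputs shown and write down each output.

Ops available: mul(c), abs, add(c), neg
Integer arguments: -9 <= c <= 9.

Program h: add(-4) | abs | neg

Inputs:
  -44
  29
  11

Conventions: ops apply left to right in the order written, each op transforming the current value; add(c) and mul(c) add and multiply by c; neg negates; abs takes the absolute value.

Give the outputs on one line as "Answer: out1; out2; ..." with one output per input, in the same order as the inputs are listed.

Execution, op by op:
  -44 -> -48 -> 48 -> -48
  29 -> 25 -> 25 -> -25
  11 -> 7 -> 7 -> -7

-48; -25; -7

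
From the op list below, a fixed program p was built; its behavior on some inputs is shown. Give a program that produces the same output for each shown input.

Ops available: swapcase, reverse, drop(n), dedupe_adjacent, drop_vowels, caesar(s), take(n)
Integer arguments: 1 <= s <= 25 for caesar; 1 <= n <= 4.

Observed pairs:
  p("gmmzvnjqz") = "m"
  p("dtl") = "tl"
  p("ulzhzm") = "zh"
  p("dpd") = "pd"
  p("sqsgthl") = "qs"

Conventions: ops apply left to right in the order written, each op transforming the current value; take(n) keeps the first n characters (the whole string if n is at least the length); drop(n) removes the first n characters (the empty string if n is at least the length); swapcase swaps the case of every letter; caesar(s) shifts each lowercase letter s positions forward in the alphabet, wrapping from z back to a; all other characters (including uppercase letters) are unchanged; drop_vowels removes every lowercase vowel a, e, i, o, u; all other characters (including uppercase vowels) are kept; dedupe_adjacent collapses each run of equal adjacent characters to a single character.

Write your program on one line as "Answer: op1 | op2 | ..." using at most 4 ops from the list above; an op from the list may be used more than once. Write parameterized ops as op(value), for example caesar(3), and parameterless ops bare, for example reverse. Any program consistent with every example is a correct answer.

drop_vowels | take(3) | dedupe_adjacent | drop(1)

Check, running the answer program on each example:
  "gmmzvnjqz" -> "gmmzvnjqz" -> "gmm" -> "gm" -> "m"
  "dtl" -> "dtl" -> "dtl" -> "dtl" -> "tl"
  "ulzhzm" -> "lzhzm" -> "lzh" -> "lzh" -> "zh"
  "dpd" -> "dpd" -> "dpd" -> "dpd" -> "pd"
  "sqsgthl" -> "sqsgthl" -> "sqs" -> "sqs" -> "qs"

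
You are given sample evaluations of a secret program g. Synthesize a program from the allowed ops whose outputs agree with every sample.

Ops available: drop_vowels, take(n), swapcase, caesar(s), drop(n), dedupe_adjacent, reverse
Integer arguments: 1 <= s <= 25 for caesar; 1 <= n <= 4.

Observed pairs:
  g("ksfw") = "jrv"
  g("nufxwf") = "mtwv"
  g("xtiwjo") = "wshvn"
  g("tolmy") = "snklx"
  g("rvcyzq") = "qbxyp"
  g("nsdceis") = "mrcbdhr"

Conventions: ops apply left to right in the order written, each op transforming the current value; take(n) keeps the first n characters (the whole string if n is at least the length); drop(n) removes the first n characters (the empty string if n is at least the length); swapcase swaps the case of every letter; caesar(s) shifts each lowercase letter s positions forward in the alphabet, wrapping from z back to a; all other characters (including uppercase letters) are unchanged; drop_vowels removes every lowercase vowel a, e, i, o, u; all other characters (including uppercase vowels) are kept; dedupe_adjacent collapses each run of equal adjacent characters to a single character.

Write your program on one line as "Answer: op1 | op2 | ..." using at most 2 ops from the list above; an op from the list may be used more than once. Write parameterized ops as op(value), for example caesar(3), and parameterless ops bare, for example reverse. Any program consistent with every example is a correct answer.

caesar(25) | drop_vowels

Check, running the answer program on each example:
  "ksfw" -> "jrev" -> "jrv"
  "nufxwf" -> "mtewve" -> "mtwv"
  "xtiwjo" -> "wshvin" -> "wshvn"
  "tolmy" -> "snklx" -> "snklx"
  "rvcyzq" -> "qubxyp" -> "qbxyp"
  "nsdceis" -> "mrcbdhr" -> "mrcbdhr"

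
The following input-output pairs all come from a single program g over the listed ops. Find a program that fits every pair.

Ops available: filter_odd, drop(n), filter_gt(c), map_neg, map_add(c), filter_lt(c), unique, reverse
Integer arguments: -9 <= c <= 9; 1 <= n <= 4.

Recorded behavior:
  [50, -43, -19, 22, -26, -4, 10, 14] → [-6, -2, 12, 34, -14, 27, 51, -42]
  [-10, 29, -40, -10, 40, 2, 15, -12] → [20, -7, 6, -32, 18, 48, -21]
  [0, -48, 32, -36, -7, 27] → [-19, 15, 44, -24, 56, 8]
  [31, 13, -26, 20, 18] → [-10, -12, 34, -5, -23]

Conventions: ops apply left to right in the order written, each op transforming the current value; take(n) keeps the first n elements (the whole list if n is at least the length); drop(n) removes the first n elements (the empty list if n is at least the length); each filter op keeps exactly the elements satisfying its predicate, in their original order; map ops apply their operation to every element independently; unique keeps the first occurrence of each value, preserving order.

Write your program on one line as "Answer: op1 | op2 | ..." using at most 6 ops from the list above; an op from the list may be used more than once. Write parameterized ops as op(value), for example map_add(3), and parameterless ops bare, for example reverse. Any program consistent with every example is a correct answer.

reverse | map_add(1) | unique | map_neg | map_add(9)

Check, running the answer program on each example:
  [50, -43, -19, 22, -26, -4, 10, 14] -> [14, 10, -4, -26, 22, -19, -43, 50] -> [15, 11, -3, -25, 23, -18, -42, 51] -> [15, 11, -3, -25, 23, -18, -42, 51] -> [-15, -11, 3, 25, -23, 18, 42, -51] -> [-6, -2, 12, 34, -14, 27, 51, -42]
  [-10, 29, -40, -10, 40, 2, 15, -12] -> [-12, 15, 2, 40, -10, -40, 29, -10] -> [-11, 16, 3, 41, -9, -39, 30, -9] -> [-11, 16, 3, 41, -9, -39, 30] -> [11, -16, -3, -41, 9, 39, -30] -> [20, -7, 6, -32, 18, 48, -21]
  [0, -48, 32, -36, -7, 27] -> [27, -7, -36, 32, -48, 0] -> [28, -6, -35, 33, -47, 1] -> [28, -6, -35, 33, -47, 1] -> [-28, 6, 35, -33, 47, -1] -> [-19, 15, 44, -24, 56, 8]
  [31, 13, -26, 20, 18] -> [18, 20, -26, 13, 31] -> [19, 21, -25, 14, 32] -> [19, 21, -25, 14, 32] -> [-19, -21, 25, -14, -32] -> [-10, -12, 34, -5, -23]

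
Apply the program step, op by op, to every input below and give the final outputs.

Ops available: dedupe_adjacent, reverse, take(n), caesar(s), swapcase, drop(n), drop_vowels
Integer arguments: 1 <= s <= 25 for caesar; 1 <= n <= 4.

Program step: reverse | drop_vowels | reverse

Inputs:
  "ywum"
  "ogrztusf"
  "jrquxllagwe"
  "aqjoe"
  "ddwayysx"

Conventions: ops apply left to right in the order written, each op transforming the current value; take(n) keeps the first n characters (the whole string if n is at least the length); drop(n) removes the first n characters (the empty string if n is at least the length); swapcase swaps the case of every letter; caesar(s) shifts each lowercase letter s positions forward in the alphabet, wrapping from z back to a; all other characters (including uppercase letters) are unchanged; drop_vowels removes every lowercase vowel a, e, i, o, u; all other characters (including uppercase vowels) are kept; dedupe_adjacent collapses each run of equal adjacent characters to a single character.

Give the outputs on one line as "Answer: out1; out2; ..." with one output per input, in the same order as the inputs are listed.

Execution, op by op:
  "ywum" -> "muwy" -> "mwy" -> "ywm"
  "ogrztusf" -> "fsutzrgo" -> "fstzrg" -> "grztsf"
  "jrquxllagwe" -> "ewgallxuqrj" -> "wgllxqrj" -> "jrqxllgw"
  "aqjoe" -> "eojqa" -> "jq" -> "qj"
  "ddwayysx" -> "xsyyawdd" -> "xsyywdd" -> "ddwyysx"

"ywm"; "grztsf"; "jrqxllgw"; "qj"; "ddwyysx"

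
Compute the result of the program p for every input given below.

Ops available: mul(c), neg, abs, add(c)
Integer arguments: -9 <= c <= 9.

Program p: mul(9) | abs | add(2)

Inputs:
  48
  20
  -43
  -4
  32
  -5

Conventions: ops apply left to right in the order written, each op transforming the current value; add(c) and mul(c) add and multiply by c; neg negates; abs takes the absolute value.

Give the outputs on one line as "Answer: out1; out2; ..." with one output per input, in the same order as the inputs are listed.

434; 182; 389; 38; 290; 47

Execution, op by op:
  48 -> 432 -> 432 -> 434
  20 -> 180 -> 180 -> 182
  -43 -> -387 -> 387 -> 389
  -4 -> -36 -> 36 -> 38
  32 -> 288 -> 288 -> 290
  -5 -> -45 -> 45 -> 47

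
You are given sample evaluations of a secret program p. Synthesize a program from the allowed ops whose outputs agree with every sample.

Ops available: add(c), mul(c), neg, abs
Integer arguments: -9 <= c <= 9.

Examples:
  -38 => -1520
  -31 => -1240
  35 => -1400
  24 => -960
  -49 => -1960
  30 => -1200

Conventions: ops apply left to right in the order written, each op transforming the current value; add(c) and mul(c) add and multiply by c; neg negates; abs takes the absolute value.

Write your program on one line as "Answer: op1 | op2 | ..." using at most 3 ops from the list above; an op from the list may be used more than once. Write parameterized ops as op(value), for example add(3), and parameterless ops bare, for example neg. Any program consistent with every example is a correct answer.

mul(8) | abs | mul(-5)

Check, running the answer program on each example:
  -38 -> -304 -> 304 -> -1520
  -31 -> -248 -> 248 -> -1240
  35 -> 280 -> 280 -> -1400
  24 -> 192 -> 192 -> -960
  -49 -> -392 -> 392 -> -1960
  30 -> 240 -> 240 -> -1200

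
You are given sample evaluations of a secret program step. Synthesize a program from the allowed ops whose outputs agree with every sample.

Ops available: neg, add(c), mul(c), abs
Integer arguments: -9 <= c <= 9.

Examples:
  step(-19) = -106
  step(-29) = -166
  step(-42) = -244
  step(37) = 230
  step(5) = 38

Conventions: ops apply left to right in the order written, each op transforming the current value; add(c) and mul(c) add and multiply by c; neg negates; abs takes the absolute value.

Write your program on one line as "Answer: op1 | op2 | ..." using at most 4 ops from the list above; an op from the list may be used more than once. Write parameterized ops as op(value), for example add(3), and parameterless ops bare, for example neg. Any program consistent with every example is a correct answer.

neg | mul(-6) | add(8)

Check, running the answer program on each example:
  -19 -> 19 -> -114 -> -106
  -29 -> 29 -> -174 -> -166
  -42 -> 42 -> -252 -> -244
  37 -> -37 -> 222 -> 230
  5 -> -5 -> 30 -> 38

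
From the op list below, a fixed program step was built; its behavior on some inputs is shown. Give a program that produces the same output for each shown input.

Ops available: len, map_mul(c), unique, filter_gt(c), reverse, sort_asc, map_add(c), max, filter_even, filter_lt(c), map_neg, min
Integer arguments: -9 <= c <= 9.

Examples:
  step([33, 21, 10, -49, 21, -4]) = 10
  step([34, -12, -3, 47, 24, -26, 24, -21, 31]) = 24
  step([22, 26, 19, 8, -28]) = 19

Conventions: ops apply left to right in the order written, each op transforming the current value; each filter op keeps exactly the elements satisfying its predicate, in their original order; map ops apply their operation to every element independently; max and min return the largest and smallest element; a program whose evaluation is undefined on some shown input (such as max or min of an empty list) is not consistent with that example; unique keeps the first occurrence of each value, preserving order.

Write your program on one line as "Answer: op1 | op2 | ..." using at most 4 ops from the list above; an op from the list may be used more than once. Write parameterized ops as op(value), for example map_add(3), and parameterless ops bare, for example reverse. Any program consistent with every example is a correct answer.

filter_gt(8) | sort_asc | min

Check, running the answer program on each example:
  [33, 21, 10, -49, 21, -4] -> [33, 21, 10, 21] -> [10, 21, 21, 33] -> 10
  [34, -12, -3, 47, 24, -26, 24, -21, 31] -> [34, 47, 24, 24, 31] -> [24, 24, 31, 34, 47] -> 24
  [22, 26, 19, 8, -28] -> [22, 26, 19] -> [19, 22, 26] -> 19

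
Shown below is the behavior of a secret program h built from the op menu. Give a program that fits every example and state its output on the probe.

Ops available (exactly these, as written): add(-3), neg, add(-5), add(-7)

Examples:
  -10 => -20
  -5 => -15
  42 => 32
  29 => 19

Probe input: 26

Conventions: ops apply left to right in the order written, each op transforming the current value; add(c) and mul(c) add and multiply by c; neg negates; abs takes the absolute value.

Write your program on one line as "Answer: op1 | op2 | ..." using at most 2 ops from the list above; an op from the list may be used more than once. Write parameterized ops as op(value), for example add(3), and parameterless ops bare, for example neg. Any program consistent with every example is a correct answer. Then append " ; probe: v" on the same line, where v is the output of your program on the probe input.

add(-7) | add(-3) ; probe: 16

Check, running the answer program on each example:
  -10 -> -17 -> -20
  -5 -> -12 -> -15
  42 -> 35 -> 32
  29 -> 22 -> 19
  probe: 26 -> 19 -> 16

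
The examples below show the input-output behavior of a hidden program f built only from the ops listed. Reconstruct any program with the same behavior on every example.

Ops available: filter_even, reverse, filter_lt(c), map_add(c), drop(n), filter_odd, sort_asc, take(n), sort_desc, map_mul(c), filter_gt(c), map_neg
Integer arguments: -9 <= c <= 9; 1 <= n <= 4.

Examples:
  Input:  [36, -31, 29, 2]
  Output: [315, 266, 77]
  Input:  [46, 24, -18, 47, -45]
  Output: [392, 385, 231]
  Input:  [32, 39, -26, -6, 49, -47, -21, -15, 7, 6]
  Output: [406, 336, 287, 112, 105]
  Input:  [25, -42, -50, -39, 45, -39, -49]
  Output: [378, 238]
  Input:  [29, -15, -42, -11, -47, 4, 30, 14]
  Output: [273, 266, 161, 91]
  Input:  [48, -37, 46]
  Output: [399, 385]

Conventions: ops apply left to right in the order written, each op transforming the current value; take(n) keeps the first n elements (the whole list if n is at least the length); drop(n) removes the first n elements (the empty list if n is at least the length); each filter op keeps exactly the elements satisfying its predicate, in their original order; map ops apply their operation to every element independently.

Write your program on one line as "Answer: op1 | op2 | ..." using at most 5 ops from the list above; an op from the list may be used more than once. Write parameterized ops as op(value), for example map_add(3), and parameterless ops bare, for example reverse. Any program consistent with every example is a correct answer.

map_add(9) | filter_gt(5) | map_neg | map_mul(-7) | sort_desc

Check, running the answer program on each example:
  [36, -31, 29, 2] -> [45, -22, 38, 11] -> [45, 38, 11] -> [-45, -38, -11] -> [315, 266, 77] -> [315, 266, 77]
  [46, 24, -18, 47, -45] -> [55, 33, -9, 56, -36] -> [55, 33, 56] -> [-55, -33, -56] -> [385, 231, 392] -> [392, 385, 231]
  [32, 39, -26, -6, 49, -47, -21, -15, 7, 6] -> [41, 48, -17, 3, 58, -38, -12, -6, 16, 15] -> [41, 48, 58, 16, 15] -> [-41, -48, -58, -16, -15] -> [287, 336, 406, 112, 105] -> [406, 336, 287, 112, 105]
  [25, -42, -50, -39, 45, -39, -49] -> [34, -33, -41, -30, 54, -30, -40] -> [34, 54] -> [-34, -54] -> [238, 378] -> [378, 238]
  [29, -15, -42, -11, -47, 4, 30, 14] -> [38, -6, -33, -2, -38, 13, 39, 23] -> [38, 13, 39, 23] -> [-38, -13, -39, -23] -> [266, 91, 273, 161] -> [273, 266, 161, 91]
  [48, -37, 46] -> [57, -28, 55] -> [57, 55] -> [-57, -55] -> [399, 385] -> [399, 385]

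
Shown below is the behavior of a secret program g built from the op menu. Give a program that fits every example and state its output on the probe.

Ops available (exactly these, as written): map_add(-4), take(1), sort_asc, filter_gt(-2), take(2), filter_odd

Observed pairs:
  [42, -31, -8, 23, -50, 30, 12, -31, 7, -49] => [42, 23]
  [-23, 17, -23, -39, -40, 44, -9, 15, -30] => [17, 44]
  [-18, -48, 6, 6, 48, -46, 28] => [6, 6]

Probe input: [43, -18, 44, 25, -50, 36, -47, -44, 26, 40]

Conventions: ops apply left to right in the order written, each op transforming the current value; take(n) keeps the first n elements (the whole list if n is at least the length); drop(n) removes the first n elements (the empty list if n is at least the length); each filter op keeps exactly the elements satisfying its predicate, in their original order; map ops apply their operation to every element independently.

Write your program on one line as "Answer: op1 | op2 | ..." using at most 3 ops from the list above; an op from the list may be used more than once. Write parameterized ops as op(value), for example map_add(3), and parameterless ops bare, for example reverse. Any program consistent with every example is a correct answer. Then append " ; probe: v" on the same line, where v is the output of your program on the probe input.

filter_gt(-2) | take(2) ; probe: [43, 44]

Check, running the answer program on each example:
  [42, -31, -8, 23, -50, 30, 12, -31, 7, -49] -> [42, 23, 30, 12, 7] -> [42, 23]
  [-23, 17, -23, -39, -40, 44, -9, 15, -30] -> [17, 44, 15] -> [17, 44]
  [-18, -48, 6, 6, 48, -46, 28] -> [6, 6, 48, 28] -> [6, 6]
  probe: [43, -18, 44, 25, -50, 36, -47, -44, 26, 40] -> [43, 44, 25, 36, 26, 40] -> [43, 44]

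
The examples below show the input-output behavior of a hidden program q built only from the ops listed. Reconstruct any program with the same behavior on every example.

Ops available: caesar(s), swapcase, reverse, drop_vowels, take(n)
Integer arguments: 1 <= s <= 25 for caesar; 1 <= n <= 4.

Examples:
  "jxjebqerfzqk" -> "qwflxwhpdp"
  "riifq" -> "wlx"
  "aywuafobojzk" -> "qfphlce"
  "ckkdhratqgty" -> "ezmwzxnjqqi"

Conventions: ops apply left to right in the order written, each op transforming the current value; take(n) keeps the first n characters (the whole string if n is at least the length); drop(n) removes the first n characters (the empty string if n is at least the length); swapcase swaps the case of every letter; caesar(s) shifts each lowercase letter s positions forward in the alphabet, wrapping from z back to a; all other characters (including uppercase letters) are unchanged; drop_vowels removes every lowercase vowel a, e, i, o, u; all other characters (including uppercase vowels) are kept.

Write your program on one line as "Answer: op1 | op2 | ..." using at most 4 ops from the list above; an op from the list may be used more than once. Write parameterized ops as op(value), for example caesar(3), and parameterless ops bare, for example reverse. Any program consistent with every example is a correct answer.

reverse | drop_vowels | caesar(6)

Check, running the answer program on each example:
  "jxjebqerfzqk" -> "kqzfreqbejxj" -> "kqzfrqbjxj" -> "qwflxwhpdp"
  "riifq" -> "qfiir" -> "qfr" -> "wlx"
  "aywuafobojzk" -> "kzjobofauwya" -> "kzjbfwy" -> "qfphlce"
  "ckkdhratqgty" -> "ytgqtarhdkkc" -> "ytgqtrhdkkc" -> "ezmwzxnjqqi"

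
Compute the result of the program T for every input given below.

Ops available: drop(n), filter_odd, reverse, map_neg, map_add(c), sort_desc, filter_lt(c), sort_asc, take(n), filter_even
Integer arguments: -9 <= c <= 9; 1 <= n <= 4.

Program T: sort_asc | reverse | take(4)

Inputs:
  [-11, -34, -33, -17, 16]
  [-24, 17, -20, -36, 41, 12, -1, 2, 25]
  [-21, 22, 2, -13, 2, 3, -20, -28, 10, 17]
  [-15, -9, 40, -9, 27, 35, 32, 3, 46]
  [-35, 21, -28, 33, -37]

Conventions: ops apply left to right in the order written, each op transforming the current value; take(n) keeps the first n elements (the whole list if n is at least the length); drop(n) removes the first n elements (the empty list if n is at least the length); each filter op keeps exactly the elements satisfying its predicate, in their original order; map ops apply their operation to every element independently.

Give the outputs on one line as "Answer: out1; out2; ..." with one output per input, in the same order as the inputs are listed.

Execution, op by op:
  [-11, -34, -33, -17, 16] -> [-34, -33, -17, -11, 16] -> [16, -11, -17, -33, -34] -> [16, -11, -17, -33]
  [-24, 17, -20, -36, 41, 12, -1, 2, 25] -> [-36, -24, -20, -1, 2, 12, 17, 25, 41] -> [41, 25, 17, 12, 2, -1, -20, -24, -36] -> [41, 25, 17, 12]
  [-21, 22, 2, -13, 2, 3, -20, -28, 10, 17] -> [-28, -21, -20, -13, 2, 2, 3, 10, 17, 22] -> [22, 17, 10, 3, 2, 2, -13, -20, -21, -28] -> [22, 17, 10, 3]
  [-15, -9, 40, -9, 27, 35, 32, 3, 46] -> [-15, -9, -9, 3, 27, 32, 35, 40, 46] -> [46, 40, 35, 32, 27, 3, -9, -9, -15] -> [46, 40, 35, 32]
  [-35, 21, -28, 33, -37] -> [-37, -35, -28, 21, 33] -> [33, 21, -28, -35, -37] -> [33, 21, -28, -35]

[16, -11, -17, -33]; [41, 25, 17, 12]; [22, 17, 10, 3]; [46, 40, 35, 32]; [33, 21, -28, -35]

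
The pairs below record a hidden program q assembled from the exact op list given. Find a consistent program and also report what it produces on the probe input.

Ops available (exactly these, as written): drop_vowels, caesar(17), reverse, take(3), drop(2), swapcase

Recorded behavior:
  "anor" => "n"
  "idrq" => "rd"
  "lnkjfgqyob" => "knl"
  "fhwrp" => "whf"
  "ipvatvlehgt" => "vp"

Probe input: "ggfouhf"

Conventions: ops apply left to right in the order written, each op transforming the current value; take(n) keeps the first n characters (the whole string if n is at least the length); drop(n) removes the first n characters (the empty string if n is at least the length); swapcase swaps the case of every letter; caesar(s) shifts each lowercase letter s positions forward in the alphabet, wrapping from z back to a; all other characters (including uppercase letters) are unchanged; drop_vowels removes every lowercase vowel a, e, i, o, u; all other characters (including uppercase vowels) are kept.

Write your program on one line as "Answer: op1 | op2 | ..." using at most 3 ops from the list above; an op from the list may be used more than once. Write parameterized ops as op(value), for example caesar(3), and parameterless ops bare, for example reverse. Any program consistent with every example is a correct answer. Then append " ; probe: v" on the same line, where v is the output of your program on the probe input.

take(3) | drop_vowels | reverse ; probe: "fgg"

Check, running the answer program on each example:
  "anor" -> "ano" -> "n" -> "n"
  "idrq" -> "idr" -> "dr" -> "rd"
  "lnkjfgqyob" -> "lnk" -> "lnk" -> "knl"
  "fhwrp" -> "fhw" -> "fhw" -> "whf"
  "ipvatvlehgt" -> "ipv" -> "pv" -> "vp"
  probe: "ggfouhf" -> "ggf" -> "ggf" -> "fgg"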